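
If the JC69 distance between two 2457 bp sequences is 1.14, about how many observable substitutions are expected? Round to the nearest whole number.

Invert JC69: p = (3/4)(1 − e^(−4d/3)) = 0.75 × (1 − e^(-1.52)) = 0.75 × (1 − 0.218712) = 0.585966.
Expected differing sites = pL ≈ 0.585966 × 2457 = 1439.718462 ≈ 1440.

1440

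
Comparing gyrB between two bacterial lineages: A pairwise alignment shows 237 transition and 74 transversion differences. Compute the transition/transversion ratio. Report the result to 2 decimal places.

3.20

R = 237/74 = 3.202702… ≈ 3.20 (to 2 d.p.).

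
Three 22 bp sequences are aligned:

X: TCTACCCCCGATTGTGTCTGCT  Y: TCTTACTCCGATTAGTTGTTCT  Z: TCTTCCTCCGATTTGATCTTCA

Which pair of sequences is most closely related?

Y and Z

X–Y: 8/22 differ, p = 0.364, d = 0.497.
X–Z: 7/22 differ, p = 0.318, d = 0.414.
Y–Z: 5/22 differ, p = 0.227, d = 0.271.
The smallest distance is between Y and Z.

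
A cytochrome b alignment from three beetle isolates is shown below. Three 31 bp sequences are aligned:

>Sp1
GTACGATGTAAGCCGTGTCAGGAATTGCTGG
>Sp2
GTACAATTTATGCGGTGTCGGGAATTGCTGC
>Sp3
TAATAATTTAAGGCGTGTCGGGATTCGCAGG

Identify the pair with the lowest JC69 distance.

Sp1 and Sp2

Sp1–Sp2: 6/31 differ, p = 0.194, d = 0.224.
Sp1–Sp3: 10/31 differ, p = 0.323, d = 0.422.
Sp2–Sp3: 10/31 differ, p = 0.323, d = 0.422.
The smallest distance is between Sp1 and Sp2.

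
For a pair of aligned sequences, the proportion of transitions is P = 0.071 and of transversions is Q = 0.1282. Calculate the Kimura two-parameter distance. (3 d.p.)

Under the Kimura two-parameter model, d = −½ ln(1 − 2P − Q) − ¼ ln(1 − 2Q).
1 − 2P − Q = 0.7298, giving −½ ln(0.7298) = 0.157492.
1 − 2Q = 0.7436, giving −¼ ln(0.7436) = 0.074063.
d = 0.157492 + 0.074063 = 0.231555.

0.232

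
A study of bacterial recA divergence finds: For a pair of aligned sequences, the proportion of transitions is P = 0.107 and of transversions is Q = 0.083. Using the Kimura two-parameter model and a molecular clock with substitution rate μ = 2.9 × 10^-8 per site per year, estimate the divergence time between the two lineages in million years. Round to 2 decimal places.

Under the Kimura two-parameter model, d = −½ ln(1 − 2P − Q) − ¼ ln(1 − 2Q).
1 − 2P − Q = 0.703, giving −½ ln(0.703) = 0.176199.
1 − 2Q = 0.834, giving −¼ ln(0.834) = 0.045380.
d = 0.176199 + 0.045380 = 0.221579.
Under a molecular clock d = 2μt, so t = d/(2μ) = 0.221579 / (2 × 2.9 × 10^-8) = 3.82 million years.

3.82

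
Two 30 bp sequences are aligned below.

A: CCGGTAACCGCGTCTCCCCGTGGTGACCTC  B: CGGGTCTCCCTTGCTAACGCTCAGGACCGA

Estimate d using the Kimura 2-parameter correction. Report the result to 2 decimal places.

1.14

Of 30 sites, 2 differences are transitions and 14 are transversions, so P = 2/30 ≈ 0.066667 and Q = 14/30 ≈ 0.466667.
Under the Kimura two-parameter model, d = −½ ln(1 − 2P − Q) − ¼ ln(1 − 2Q).
1 − 2P − Q = 0.399999, giving −½ ln(0.399999) = 0.458147.
1 − 2Q = 0.066666, giving −¼ ln(0.066666) = 0.677015.
d = 0.458147 + 0.677015 = 1.135162.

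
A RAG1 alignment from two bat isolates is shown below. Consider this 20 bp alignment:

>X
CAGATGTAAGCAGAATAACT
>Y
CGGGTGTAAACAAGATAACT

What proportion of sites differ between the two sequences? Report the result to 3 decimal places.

The sequences differ at 5 of 20 positions (sites 2, 4, 10, 13, 14).
p = 5/20 = 0.250.

0.250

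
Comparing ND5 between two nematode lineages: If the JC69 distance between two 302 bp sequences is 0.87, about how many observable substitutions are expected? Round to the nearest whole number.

Invert JC69: p = (3/4)(1 − e^(−4d/3)) = 0.75 × (1 − e^(-1.16)) = 0.75 × (1 − 0.313486) = 0.514886.
Expected differing sites = pL ≈ 0.514886 × 302 = 155.495572 ≈ 155.

155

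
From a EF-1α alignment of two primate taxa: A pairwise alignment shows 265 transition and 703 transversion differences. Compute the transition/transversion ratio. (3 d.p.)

R = 265/703 = 0.376955… ≈ 0.377 (to 3 d.p.).

0.377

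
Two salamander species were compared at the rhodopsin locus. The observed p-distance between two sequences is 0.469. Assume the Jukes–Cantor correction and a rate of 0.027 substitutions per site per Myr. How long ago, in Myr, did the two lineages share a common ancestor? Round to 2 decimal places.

d = −(3/4) ln(1 − 4p/3) = −0.75 ln(1 − 0.625333) = −0.75 ln(0.374667)
  = −0.75 × (-0.981718) = 0.736289 substitutions/site.
Under a molecular clock d = 2μt, so t = d/(2μ) = 0.736289 / (2 × 0.027) = 13.63 Myr.

13.63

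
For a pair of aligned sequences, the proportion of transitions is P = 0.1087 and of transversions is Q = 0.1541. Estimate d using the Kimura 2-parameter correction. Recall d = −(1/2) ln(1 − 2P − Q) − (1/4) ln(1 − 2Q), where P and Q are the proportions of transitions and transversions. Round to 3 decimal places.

0.324

Under the Kimura two-parameter model, d = −½ ln(1 − 2P − Q) − ¼ ln(1 − 2Q).
1 − 2P − Q = 0.6285, giving −½ ln(0.6285) = 0.232210.
1 − 2Q = 0.6918, giving −¼ ln(0.6918) = 0.092115.
d = 0.232210 + 0.092115 = 0.324325.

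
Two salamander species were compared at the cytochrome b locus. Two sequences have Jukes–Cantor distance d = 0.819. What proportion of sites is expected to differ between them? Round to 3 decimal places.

0.498

p = (3/4)(1 − e^(−4d/3)) = 0.75 × (1 − e^(-1.092)) = 0.75 × (1 − 0.335545) = 0.498341.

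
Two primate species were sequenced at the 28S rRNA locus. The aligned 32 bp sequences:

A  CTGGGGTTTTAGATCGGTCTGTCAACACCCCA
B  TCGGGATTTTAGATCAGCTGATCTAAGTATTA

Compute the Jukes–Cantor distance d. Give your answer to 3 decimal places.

The sequences differ at 15 of 32 sites, so p = 15/32 = 0.46875.
d = −(3/4) ln(1 − 4p/3) = −0.75 ln(1 − 0.625) = −0.75 ln(0.375)
  = −0.75 × (-0.980829) = 0.735622 substitutions/site.

0.736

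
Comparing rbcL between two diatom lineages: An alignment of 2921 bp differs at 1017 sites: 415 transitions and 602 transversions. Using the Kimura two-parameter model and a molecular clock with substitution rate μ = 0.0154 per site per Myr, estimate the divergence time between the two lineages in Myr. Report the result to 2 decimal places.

P = 415/2921 ≈ 0.142075 and Q = 602/2921 ≈ 0.206094.
Under the Kimura two-parameter model, d = −½ ln(1 − 2P − Q) − ¼ ln(1 − 2Q).
1 − 2P − Q = 0.509756, giving −½ ln(0.509756) = 0.336912.
1 − 2Q = 0.587812, giving −¼ ln(0.587812) = 0.132837.
d = 0.336912 + 0.132837 = 0.469749.
Under a molecular clock d = 2μt, so t = d/(2μ) = 0.469749 / (2 × 0.0154) = 15.25 Myr.

15.25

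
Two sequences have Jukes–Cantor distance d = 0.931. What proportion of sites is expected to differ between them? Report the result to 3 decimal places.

p = (3/4)(1 − e^(−4d/3)) = 0.75 × (1 − e^(-1.241333)) = 0.75 × (1 − 0.288999) = 0.533251.

0.533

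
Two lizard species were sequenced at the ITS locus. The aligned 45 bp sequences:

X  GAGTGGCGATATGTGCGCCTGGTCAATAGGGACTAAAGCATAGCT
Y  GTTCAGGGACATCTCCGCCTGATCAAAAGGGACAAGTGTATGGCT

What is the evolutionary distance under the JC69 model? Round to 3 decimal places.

The sequences differ at 15 of 45 sites, so p = 15/45 ≈ 0.333333.
d = −(3/4) ln(1 − 4p/3) = −0.75 ln(1 − 0.444444) = −0.75 ln(0.555556)
  = −0.75 × (-0.587786) = 0.440840 substitutions/site.

0.441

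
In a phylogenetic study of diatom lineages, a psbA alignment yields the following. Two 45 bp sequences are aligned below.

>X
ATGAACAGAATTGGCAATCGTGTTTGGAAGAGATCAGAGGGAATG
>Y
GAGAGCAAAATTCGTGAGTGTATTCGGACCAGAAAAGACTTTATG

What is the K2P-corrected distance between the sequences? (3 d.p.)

Of 45 sites, 8 differences are transitions and 11 are transversions, so P = 8/45 ≈ 0.177778 and Q = 11/45 ≈ 0.244444.
Under the Kimura two-parameter model, d = −½ ln(1 − 2P − Q) − ¼ ln(1 − 2Q).
1 − 2P − Q = 0.4, giving −½ ln(0.4) = 0.458145.
1 − 2Q = 0.511112, giving −¼ ln(0.511112) = 0.167792.
d = 0.458145 + 0.167792 = 0.625937.

0.626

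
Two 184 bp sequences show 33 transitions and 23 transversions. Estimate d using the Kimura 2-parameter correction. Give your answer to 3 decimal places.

P = 33/184 ≈ 0.179348 and Q = 23/184 = 0.125.
Under the Kimura two-parameter model, d = −½ ln(1 − 2P − Q) − ¼ ln(1 − 2Q).
1 − 2P − Q = 0.516304, giving −½ ln(0.516304) = 0.330530.
1 − 2Q = 0.75, giving −¼ ln(0.75) = 0.071921.
d = 0.330530 + 0.071921 = 0.402451.

0.402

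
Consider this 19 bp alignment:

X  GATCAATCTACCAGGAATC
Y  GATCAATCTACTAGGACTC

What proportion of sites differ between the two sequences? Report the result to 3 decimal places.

0.105

The sequences differ at 2 of 19 positions (sites 12, 17).
p = 2/19 = 0.105263… ≈ 0.105 (to 3 d.p.).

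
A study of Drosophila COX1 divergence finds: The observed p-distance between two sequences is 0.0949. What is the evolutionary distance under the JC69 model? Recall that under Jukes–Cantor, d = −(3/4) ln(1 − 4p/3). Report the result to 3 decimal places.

d = −(3/4) ln(1 − 4p/3) = −0.75 ln(1 − 0.126533) = −0.75 ln(0.873467)
  = −0.75 × (-0.135285) = 0.101464 substitutions/site.

0.101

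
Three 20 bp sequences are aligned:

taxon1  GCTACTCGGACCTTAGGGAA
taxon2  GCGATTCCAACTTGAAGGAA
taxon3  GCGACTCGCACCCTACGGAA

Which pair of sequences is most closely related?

taxon1 and taxon3

taxon1–taxon2: 7/20 differ, p = 0.350, d = 0.471.
taxon1–taxon3: 4/20 differ, p = 0.200, d = 0.233.
taxon2–taxon3: 7/20 differ, p = 0.350, d = 0.471.
The smallest distance is between taxon1 and taxon3.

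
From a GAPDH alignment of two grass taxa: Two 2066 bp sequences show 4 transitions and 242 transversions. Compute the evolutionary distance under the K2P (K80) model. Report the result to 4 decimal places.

0.1312

P = 4/2066 ≈ 0.001936 and Q = 242/2066 ≈ 0.117135.
Under the Kimura two-parameter model, d = −½ ln(1 − 2P − Q) − ¼ ln(1 − 2Q).
1 − 2P − Q = 0.878993, giving −½ ln(0.878993) = 0.064489.
1 − 2Q = 0.76573, giving −¼ ln(0.76573) = 0.066731.
d = 0.064489 + 0.066731 = 0.131220.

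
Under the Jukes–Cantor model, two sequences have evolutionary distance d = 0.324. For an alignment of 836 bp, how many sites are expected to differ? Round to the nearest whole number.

220

Invert JC69: p = (3/4)(1 − e^(−4d/3)) = 0.75 × (1 − e^(-0.432)) = 0.75 × (1 − 0.649209) = 0.263093.
Expected differing sites = pL ≈ 0.263093 × 836 = 219.945748 ≈ 220.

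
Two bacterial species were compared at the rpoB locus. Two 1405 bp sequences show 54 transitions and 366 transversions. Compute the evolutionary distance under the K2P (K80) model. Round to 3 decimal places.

0.390

P = 54/1405 ≈ 0.038434 and Q = 366/1405 ≈ 0.260498.
Under the Kimura two-parameter model, d = −½ ln(1 − 2P − Q) − ¼ ln(1 − 2Q).
1 − 2P − Q = 0.662634, giving −½ ln(0.662634) = 0.205766.
1 − 2Q = 0.479004, giving −¼ ln(0.479004) = 0.184012.
d = 0.205766 + 0.184012 = 0.389778.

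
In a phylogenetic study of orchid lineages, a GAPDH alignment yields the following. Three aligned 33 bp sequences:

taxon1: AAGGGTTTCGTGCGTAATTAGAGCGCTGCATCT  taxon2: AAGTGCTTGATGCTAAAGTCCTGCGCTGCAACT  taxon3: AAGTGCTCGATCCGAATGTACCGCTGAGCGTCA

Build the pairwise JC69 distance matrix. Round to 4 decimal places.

d(taxon1,taxon2) = 0.4408, d(taxon1,taxon3) = 0.7798, d(taxon2,taxon3) = 0.4975

taxon1–taxon2: 11/33 sites differ → p ≈ 0.333333, d = −0.75 ln(1 − 0.444444) = 0.440839 ≈ 0.4408.
taxon1–taxon3: 16/33 sites differ → p ≈ 0.484848, d = −0.75 ln(1 − 0.646464) = 0.779827 ≈ 0.7798.
taxon2–taxon3: 12/33 sites differ → p ≈ 0.363636, d = −0.75 ln(1 − 0.484848) = 0.497470 ≈ 0.4975.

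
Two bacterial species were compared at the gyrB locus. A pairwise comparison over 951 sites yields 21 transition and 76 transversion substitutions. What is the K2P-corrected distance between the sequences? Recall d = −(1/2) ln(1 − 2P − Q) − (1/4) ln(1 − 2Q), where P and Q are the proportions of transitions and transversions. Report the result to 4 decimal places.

0.1098

P = 21/951 ≈ 0.022082 and Q = 76/951 ≈ 0.079916.
Under the Kimura two-parameter model, d = −½ ln(1 − 2P − Q) − ¼ ln(1 − 2Q).
1 − 2P − Q = 0.87592, giving −½ ln(0.87592) = 0.066240.
1 − 2Q = 0.840168, giving −¼ ln(0.840168) = 0.043538.
d = 0.066240 + 0.043538 = 0.109778.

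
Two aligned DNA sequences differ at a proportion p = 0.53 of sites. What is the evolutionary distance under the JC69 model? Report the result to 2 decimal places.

d = −(3/4) ln(1 − 4p/3) = −0.75 ln(1 − 0.706667) = −0.75 ln(0.293333)
  = −0.75 × (-1.226447) = 0.919835 substitutions/site.

0.92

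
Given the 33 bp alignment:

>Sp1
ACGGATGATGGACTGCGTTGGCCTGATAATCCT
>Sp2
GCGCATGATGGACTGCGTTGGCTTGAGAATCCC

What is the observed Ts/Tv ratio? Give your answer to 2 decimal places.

1.50

Transitions are A↔G and C↔T; transversions are all other mismatches.
Transitions: 3. Transversions: 2.
R = 3/2 = 1.50.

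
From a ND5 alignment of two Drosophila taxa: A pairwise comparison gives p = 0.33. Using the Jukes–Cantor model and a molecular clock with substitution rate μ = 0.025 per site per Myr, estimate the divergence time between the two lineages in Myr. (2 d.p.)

8.70

d = −(3/4) ln(1 − 4p/3) = −0.75 ln(1 − 0.44) = −0.75 ln(0.56)
  = −0.75 × (-0.579818) = 0.434864 substitutions/site.
Under a molecular clock d = 2μt, so t = d/(2μ) = 0.434864 / (2 × 0.025) = 8.70 Myr.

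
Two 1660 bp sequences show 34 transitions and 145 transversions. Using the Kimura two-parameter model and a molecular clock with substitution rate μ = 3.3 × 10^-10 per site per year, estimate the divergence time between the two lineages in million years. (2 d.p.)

P = 34/1660 ≈ 0.020482 and Q = 145/1660 ≈ 0.087349.
Under the Kimura two-parameter model, d = −½ ln(1 − 2P − Q) − ¼ ln(1 − 2Q).
1 − 2P − Q = 0.871687, giving −½ ln(0.871687) = 0.068662.
1 − 2Q = 0.825302, giving −¼ ln(0.825302) = 0.048001.
d = 0.068662 + 0.048001 = 0.116663.
Under a molecular clock d = 2μt, so t = d/(2μ) = 0.116663 / (2 × 3.3 × 10^-10) = 176.76 million years.

176.76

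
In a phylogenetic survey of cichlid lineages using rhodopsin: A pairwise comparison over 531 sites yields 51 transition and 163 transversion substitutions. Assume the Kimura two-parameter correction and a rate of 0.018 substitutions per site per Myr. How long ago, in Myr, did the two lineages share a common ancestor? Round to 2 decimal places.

16.21

P = 51/531 ≈ 0.096045 and Q = 163/531 ≈ 0.306968.
Under the Kimura two-parameter model, d = −½ ln(1 − 2P − Q) − ¼ ln(1 − 2Q).
1 − 2P − Q = 0.500942, giving −½ ln(0.500942) = 0.345632.
1 − 2Q = 0.386064, giving −¼ ln(0.386064) = 0.237938.
d = 0.345632 + 0.237938 = 0.583570.
Under a molecular clock d = 2μt, so t = d/(2μ) = 0.583570 / (2 × 0.018) = 16.21 Myr.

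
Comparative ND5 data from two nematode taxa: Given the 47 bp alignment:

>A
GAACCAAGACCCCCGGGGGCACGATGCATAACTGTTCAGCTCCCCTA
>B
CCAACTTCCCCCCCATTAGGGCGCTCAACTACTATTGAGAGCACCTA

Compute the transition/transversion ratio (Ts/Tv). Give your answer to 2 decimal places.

Transitions are A↔G and C↔T; transversions are all other mismatches.
Transitions: 5. Transversions: 18.
R = 5/18 = 0.277777… ≈ 0.28 (to 2 d.p.).

0.28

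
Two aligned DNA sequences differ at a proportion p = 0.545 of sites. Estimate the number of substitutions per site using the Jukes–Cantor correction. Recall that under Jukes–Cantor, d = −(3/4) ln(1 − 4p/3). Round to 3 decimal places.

0.973

d = −(3/4) ln(1 − 4p/3) = −0.75 ln(1 − 0.726667) = −0.75 ln(0.273333)
  = −0.75 × (-1.297064) = 0.972798 substitutions/site.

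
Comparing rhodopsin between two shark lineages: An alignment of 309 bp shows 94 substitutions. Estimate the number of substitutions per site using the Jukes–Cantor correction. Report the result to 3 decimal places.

0.390

p = 94/309 ≈ 0.304207.
d = −(3/4) ln(1 − 4p/3) = −0.75 ln(1 − 0.405609) = −0.75 ln(0.594391)
  = −0.75 × (-0.520218) = 0.390164 substitutions/site.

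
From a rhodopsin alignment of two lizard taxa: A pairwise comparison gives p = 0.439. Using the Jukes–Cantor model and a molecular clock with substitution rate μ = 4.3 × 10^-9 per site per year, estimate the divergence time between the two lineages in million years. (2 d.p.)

d = −(3/4) ln(1 − 4p/3) = −0.75 ln(1 − 0.585333) = −0.75 ln(0.414667)
  = −0.75 × (-0.880279) = 0.660209 substitutions/site.
Under a molecular clock d = 2μt, so t = d/(2μ) = 0.660209 / (2 × 4.3 × 10^-9) = 76.77 million years.

76.77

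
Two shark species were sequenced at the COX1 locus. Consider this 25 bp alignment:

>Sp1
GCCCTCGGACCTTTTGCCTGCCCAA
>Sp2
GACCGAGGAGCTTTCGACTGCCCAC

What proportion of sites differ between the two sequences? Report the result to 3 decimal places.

The sequences differ at 7 of 25 positions (sites 2, 5, 6, 10, 15, 17, 25).
p = 7/25 = 0.280.

0.280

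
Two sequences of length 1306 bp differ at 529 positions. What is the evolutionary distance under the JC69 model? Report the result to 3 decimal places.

p = 529/1306 ≈ 0.405054.
d = −(3/4) ln(1 − 4p/3) = −0.75 ln(1 − 0.540072) = −0.75 ln(0.459928)
  = −0.75 × (-0.776685) = 0.582514 substitutions/site.

0.583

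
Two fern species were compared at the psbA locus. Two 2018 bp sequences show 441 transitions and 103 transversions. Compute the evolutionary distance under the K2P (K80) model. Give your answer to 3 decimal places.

0.362

P = 441/2018 ≈ 0.218533 and Q = 103/2018 ≈ 0.051041.
Under the Kimura two-parameter model, d = −½ ln(1 − 2P − Q) − ¼ ln(1 − 2Q).
1 − 2P − Q = 0.511893, giving −½ ln(0.511893) = 0.334820.
1 − 2Q = 0.897918, giving −¼ ln(0.897918) = 0.026919.
d = 0.334820 + 0.026919 = 0.361739.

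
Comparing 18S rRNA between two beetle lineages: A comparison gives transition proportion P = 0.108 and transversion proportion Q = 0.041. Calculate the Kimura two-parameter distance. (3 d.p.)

0.170

Under the Kimura two-parameter model, d = −½ ln(1 − 2P − Q) − ¼ ln(1 − 2Q).
1 − 2P − Q = 0.743, giving −½ ln(0.743) = 0.148530.
1 − 2Q = 0.918, giving −¼ ln(0.918) = 0.021389.
d = 0.148530 + 0.021389 = 0.169919.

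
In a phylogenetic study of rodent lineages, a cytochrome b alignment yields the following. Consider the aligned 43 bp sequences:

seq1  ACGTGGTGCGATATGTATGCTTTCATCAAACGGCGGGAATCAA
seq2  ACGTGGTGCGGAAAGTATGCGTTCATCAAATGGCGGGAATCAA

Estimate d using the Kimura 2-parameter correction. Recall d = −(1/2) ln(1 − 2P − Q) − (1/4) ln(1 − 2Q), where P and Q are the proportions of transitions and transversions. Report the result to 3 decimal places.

Of 43 sites, 2 differences are transitions and 3 are transversions, so P = 2/43 ≈ 0.046512 and Q = 3/43 ≈ 0.069767.
Under the Kimura two-parameter model, d = −½ ln(1 − 2P − Q) − ¼ ln(1 − 2Q).
1 − 2P − Q = 0.837209, giving −½ ln(0.837209) = 0.088841.
1 − 2Q = 0.860466, giving −¼ ln(0.860466) = 0.037570.
d = 0.088841 + 0.037570 = 0.126411.

0.126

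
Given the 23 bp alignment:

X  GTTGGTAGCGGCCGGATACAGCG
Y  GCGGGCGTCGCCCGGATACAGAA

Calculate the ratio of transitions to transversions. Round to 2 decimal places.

1.00

Transitions are A↔G and C↔T; transversions are all other mismatches.
Transitions: 4. Transversions: 4.
R = 4/4 = 1.00.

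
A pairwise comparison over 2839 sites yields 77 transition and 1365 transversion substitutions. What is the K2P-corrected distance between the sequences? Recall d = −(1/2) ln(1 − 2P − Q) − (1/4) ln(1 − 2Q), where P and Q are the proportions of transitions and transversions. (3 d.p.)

P = 77/2839 ≈ 0.027122 and Q = 1365/2839 ≈ 0.480803.
Under the Kimura two-parameter model, d = −½ ln(1 − 2P − Q) − ¼ ln(1 − 2Q).
1 − 2P − Q = 0.464953, giving −½ ln(0.464953) = 0.382909.
1 − 2Q = 0.038394, giving −¼ ln(0.038394) = 0.814964.
d = 0.382909 + 0.814964 = 1.197873.

1.198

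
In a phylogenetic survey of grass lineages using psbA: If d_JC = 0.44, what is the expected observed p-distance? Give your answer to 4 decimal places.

0.3329

p = (3/4)(1 − e^(−4d/3)) = 0.75 × (1 − e^(-0.586667)) = 0.75 × (1 − 0.556178) = 0.332867.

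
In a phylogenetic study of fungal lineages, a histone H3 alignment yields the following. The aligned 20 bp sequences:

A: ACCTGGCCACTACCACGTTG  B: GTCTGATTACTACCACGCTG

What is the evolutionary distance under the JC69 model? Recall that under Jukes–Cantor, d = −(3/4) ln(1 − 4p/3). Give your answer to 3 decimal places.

The sequences differ at 6 of 20 sites (1, 2, 6, 7, 8, 18), so p = 6/20 = 0.3.
d = −(3/4) ln(1 − 4p/3) = −0.75 ln(1 − 0.4) = −0.75 ln(0.6)
  = −0.75 × (-0.510826) = 0.383120 substitutions/site.

0.383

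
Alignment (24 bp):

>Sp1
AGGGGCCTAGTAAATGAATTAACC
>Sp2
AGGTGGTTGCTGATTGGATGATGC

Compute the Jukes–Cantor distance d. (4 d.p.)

0.7083

The sequences differ at 11 of 24 sites, so p = 11/24 ≈ 0.458333.
d = −(3/4) ln(1 − 4p/3) = −0.75 ln(1 − 0.611111) = −0.75 ln(0.388889)
  = −0.75 × (-0.944461) = 0.708346 substitutions/site.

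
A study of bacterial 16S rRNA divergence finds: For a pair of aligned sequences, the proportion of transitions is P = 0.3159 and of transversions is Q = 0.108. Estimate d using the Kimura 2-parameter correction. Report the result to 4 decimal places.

0.7340

Under the Kimura two-parameter model, d = −½ ln(1 − 2P − Q) − ¼ ln(1 − 2Q).
1 − 2P − Q = 0.2602, giving −½ ln(0.2602) = 0.673152.
1 − 2Q = 0.784, giving −¼ ln(0.784) = 0.060837.
d = 0.673152 + 0.060837 = 0.733989.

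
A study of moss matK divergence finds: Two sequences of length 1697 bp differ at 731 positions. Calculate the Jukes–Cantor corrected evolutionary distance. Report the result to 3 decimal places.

0.641

p = 731/1697 ≈ 0.43076.
d = −(3/4) ln(1 − 4p/3) = −0.75 ln(1 − 0.574347) = −0.75 ln(0.425653)
  = −0.75 × (-0.854131) = 0.640598 substitutions/site.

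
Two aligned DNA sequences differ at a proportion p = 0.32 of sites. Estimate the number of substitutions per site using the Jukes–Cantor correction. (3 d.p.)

0.417

d = −(3/4) ln(1 − 4p/3) = −0.75 ln(1 − 0.426667) = −0.75 ln(0.573333)
  = −0.75 × (-0.556289) = 0.417217 substitutions/site.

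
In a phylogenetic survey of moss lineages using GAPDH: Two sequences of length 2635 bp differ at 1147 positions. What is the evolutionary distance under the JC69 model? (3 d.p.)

p = 1147/2635 ≈ 0.435294.
d = −(3/4) ln(1 − 4p/3) = −0.75 ln(1 − 0.580392) = −0.75 ln(0.419608)
  = −0.75 × (-0.868434) = 0.651326 substitutions/site.

0.651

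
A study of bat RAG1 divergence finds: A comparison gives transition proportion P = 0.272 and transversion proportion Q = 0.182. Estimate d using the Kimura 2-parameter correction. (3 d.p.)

Under the Kimura two-parameter model, d = −½ ln(1 − 2P − Q) − ¼ ln(1 − 2Q).
1 − 2P − Q = 0.274, giving −½ ln(0.274) = 0.647314.
1 − 2Q = 0.636, giving −¼ ln(0.636) = 0.113139.
d = 0.647314 + 0.113139 = 0.760453.

0.760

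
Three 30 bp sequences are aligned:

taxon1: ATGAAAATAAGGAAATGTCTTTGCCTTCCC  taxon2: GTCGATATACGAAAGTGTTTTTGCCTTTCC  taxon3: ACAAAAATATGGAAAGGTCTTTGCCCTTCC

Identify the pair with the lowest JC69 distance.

taxon1–taxon2: 9/30 differ, p = 0.300, d = 0.383.
taxon1–taxon3: 6/30 differ, p = 0.200, d = 0.233.
taxon2–taxon3: 11/30 differ, p = 0.367, d = 0.503.
The smallest distance is between taxon1 and taxon3.

taxon1 and taxon3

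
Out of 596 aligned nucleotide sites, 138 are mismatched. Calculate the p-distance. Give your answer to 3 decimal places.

0.232

p = 138/596 = 0.231543… ≈ 0.232 (to 3 d.p.).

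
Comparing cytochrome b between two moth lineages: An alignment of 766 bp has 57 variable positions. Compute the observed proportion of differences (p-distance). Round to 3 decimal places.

0.074

p = 57/766 = 0.074412… ≈ 0.074 (to 3 d.p.).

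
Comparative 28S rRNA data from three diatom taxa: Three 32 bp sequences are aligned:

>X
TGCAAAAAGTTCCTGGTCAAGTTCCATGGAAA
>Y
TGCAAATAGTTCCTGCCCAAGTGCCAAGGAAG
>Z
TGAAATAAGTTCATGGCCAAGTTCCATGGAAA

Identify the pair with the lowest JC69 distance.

X–Y: 6/32 differ, p = 0.188, d = 0.216.
X–Z: 4/32 differ, p = 0.125, d = 0.137.
Y–Z: 8/32 differ, p = 0.250, d = 0.304.
The smallest distance is between X and Z.

X and Z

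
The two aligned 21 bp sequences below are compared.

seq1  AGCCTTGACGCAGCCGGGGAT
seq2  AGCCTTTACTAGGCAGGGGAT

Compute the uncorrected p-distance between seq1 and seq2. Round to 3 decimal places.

0.238

The sequences differ at 5 of 21 positions (sites 7, 10, 11, 12, 15).
p = 5/21 = 0.238095… ≈ 0.238 (to 3 d.p.).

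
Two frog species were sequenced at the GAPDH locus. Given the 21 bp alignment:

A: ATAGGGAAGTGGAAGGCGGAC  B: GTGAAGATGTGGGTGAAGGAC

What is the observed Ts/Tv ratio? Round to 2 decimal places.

2.00

Transitions are A↔G and C↔T; transversions are all other mismatches.
Transitions: 6. Transversions: 3.
R = 6/3 = 2.00.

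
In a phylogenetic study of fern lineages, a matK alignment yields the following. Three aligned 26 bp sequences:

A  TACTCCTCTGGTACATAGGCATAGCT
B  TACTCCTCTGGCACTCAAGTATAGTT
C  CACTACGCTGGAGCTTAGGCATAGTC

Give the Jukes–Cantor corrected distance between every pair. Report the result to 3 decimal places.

d(A,B) = 0.276, d(A,C) = 0.396, d(B,C) = 0.464

A–B: 6/26 sites differ → p ≈ 0.230769, d = −0.75 ln(1 − 0.307692) = 0.275793 ≈ 0.276.
A–C: 8/26 sites differ → p ≈ 0.307692, d = −0.75 ln(1 − 0.410256) = 0.396050 ≈ 0.396.
B–C: 9/26 sites differ → p ≈ 0.346154, d = −0.75 ln(1 − 0.461539) = 0.464280 ≈ 0.464.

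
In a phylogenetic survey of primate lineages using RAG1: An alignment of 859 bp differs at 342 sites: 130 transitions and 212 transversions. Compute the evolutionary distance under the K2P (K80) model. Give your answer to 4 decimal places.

0.5688

P = 130/859 ≈ 0.151339 and Q = 212/859 ≈ 0.246799.
Under the Kimura two-parameter model, d = −½ ln(1 − 2P − Q) − ¼ ln(1 − 2Q).
1 − 2P − Q = 0.450523, giving −½ ln(0.450523) = 0.398673.
1 − 2Q = 0.506402, giving −¼ ln(0.506402) = 0.170106.
d = 0.398673 + 0.170106 = 0.568779.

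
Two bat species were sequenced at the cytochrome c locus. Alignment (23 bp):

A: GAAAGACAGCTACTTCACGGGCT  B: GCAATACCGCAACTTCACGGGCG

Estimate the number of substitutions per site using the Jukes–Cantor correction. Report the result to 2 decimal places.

The sequences differ at 5 of 23 sites (2, 5, 8, 11, 23), so p = 5/23 ≈ 0.217391.
d = −(3/4) ln(1 − 4p/3) = −0.75 ln(1 − 0.289855) = −0.75 ln(0.710145)
  = −0.75 × (-0.342286) = 0.256715 substitutions/site.

0.26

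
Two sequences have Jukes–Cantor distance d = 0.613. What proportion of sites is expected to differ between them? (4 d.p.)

p = (3/4)(1 − e^(−4d/3)) = 0.75 × (1 − e^(-0.817333)) = 0.75 × (1 − 0.441608) = 0.418794.

0.4188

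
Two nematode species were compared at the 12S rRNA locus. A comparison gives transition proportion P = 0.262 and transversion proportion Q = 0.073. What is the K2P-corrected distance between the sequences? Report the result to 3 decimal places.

Under the Kimura two-parameter model, d = −½ ln(1 − 2P − Q) − ¼ ln(1 − 2Q).
1 − 2P − Q = 0.403, giving −½ ln(0.403) = 0.454409.
1 − 2Q = 0.854, giving −¼ ln(0.854) = 0.039456.
d = 0.454409 + 0.039456 = 0.493865.

0.494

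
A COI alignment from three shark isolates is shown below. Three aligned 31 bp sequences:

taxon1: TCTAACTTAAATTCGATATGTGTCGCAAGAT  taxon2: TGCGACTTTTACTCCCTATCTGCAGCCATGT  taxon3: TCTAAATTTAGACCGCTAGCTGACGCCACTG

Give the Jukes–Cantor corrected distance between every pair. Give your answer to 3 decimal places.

taxon1–taxon2: 14/31 sites differ → p ≈ 0.451613, d = −0.75 ln(1 − 0.602151) = 0.691262 ≈ 0.691.
taxon1–taxon3: 13/31 sites differ → p ≈ 0.419355, d = −0.75 ln(1 − 0.55914) = 0.614271 ≈ 0.614.
taxon2–taxon3: 15/31 sites differ → p ≈ 0.483871, d = −0.75 ln(1 − 0.645161) = 0.777068 ≈ 0.777.

d(taxon1,taxon2) = 0.691, d(taxon1,taxon3) = 0.614, d(taxon2,taxon3) = 0.777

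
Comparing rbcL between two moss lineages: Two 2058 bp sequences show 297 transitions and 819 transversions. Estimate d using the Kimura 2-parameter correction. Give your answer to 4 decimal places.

0.9774

P = 297/2058 ≈ 0.144315 and Q = 819/2058 ≈ 0.397959.
Under the Kimura two-parameter model, d = −½ ln(1 − 2P − Q) − ¼ ln(1 − 2Q).
1 − 2P − Q = 0.313411, giving −½ ln(0.313411) = 0.580120.
1 − 2Q = 0.204082, giving −¼ ln(0.204082) = 0.397308.
d = 0.580120 + 0.397308 = 0.977428.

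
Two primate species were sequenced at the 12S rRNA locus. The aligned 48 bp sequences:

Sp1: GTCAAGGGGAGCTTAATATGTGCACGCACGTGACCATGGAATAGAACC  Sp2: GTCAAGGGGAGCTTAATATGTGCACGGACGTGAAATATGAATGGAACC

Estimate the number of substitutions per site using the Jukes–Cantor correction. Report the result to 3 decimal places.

The sequences differ at 7 of 48 sites (27, 34, 35, 36, 37, 38, 43), so p = 7/48 ≈ 0.145833.
d = −(3/4) ln(1 − 4p/3) = −0.75 ln(1 − 0.194444) = −0.75 ln(0.805556)
  = −0.75 × (-0.216223) = 0.162167 substitutions/site.

0.162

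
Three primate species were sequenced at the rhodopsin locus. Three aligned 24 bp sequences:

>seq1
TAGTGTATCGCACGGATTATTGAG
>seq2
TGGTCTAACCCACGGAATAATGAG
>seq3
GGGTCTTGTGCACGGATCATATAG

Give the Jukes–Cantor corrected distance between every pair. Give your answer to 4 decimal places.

seq1–seq2: 6/24 sites differ → p = 0.25, d = −0.75 ln(1 − 0.333333) = 0.304098 ≈ 0.3041.
seq1–seq3: 9/24 sites differ → p = 0.375, d = −0.75 ln(1 − 0.5) = 0.519860 ≈ 0.5199.
seq2–seq3: 10/24 sites differ → p ≈ 0.416667, d = −0.75 ln(1 − 0.555556) = 0.608198 ≈ 0.6082.

d(seq1,seq2) = 0.3041, d(seq1,seq3) = 0.5199, d(seq2,seq3) = 0.6082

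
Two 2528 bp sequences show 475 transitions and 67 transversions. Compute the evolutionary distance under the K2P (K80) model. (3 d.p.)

P = 475/2528 ≈ 0.187896 and Q = 67/2528 ≈ 0.026503.
Under the Kimura two-parameter model, d = −½ ln(1 − 2P − Q) − ¼ ln(1 − 2Q).
1 − 2P − Q = 0.597705, giving −½ ln(0.597705) = 0.257329.
1 − 2Q = 0.946994, giving −¼ ln(0.946994) = 0.013616.
d = 0.257329 + 0.013616 = 0.270945.

0.271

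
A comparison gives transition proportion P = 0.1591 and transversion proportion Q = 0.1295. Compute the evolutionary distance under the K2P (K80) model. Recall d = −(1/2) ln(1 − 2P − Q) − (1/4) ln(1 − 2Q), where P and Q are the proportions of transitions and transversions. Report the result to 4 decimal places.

Under the Kimura two-parameter model, d = −½ ln(1 − 2P − Q) − ¼ ln(1 − 2Q).
1 − 2P − Q = 0.5523, giving −½ ln(0.5523) = 0.296832.
1 − 2Q = 0.741, giving −¼ ln(0.741) = 0.074939.
d = 0.296832 + 0.074939 = 0.371771.

0.3718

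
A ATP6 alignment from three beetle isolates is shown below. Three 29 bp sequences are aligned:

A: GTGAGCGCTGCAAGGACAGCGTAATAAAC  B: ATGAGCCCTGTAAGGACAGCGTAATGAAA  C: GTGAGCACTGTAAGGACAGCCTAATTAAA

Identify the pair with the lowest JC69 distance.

B and C

A–B: 5/29 differ, p = 0.172, d = 0.196.
A–C: 5/29 differ, p = 0.172, d = 0.196.
B–C: 4/29 differ, p = 0.138, d = 0.152.
The smallest distance is between B and C.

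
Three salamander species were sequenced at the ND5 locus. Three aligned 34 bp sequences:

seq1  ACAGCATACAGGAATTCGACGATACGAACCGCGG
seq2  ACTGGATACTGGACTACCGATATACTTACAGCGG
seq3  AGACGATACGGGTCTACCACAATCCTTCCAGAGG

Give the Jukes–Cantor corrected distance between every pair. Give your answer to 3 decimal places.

d(seq1,seq2) = 0.477, d(seq1,seq3) = 0.665, d(seq2,seq3) = 0.423

seq1–seq2: 12/34 sites differ → p ≈ 0.352941, d = −0.75 ln(1 − 0.470588) = 0.476991 ≈ 0.477.
seq1–seq3: 15/34 sites differ → p ≈ 0.441176, d = −0.75 ln(1 − 0.588235) = 0.665477 ≈ 0.665.
seq2–seq3: 11/34 sites differ → p ≈ 0.323529, d = −0.75 ln(1 − 0.431372) = 0.423397 ≈ 0.423.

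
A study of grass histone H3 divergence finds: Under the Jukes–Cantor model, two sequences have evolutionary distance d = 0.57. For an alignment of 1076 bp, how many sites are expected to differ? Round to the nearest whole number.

430

Invert JC69: p = (3/4)(1 − e^(−4d/3)) = 0.75 × (1 − e^(-0.76)) = 0.75 × (1 − 0.467666) = 0.399251.
Expected differing sites = pL ≈ 0.399251 × 1076 = 429.594076 ≈ 430.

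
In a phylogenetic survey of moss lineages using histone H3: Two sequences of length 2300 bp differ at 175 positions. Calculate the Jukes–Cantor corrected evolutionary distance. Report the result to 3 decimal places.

0.080

p = 175/2300 ≈ 0.076087.
d = −(3/4) ln(1 − 4p/3) = −0.75 ln(1 − 0.101449) = −0.75 ln(0.898551)
  = −0.75 × (-0.106972) = 0.080229 substitutions/site.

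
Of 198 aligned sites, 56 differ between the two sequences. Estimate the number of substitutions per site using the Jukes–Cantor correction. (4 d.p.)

p = 56/198 ≈ 0.282828.
d = −(3/4) ln(1 − 4p/3) = −0.75 ln(1 − 0.377104) = −0.75 ln(0.622896)
  = −0.75 × (-0.473376) = 0.355032 substitutions/site.

0.3550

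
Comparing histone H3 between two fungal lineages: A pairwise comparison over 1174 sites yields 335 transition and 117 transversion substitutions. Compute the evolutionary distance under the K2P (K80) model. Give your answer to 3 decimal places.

P = 335/1174 ≈ 0.285349 and Q = 117/1174 ≈ 0.099659.
Under the Kimura two-parameter model, d = −½ ln(1 − 2P − Q) − ¼ ln(1 − 2Q).
1 − 2P − Q = 0.329643, giving −½ ln(0.329643) = 0.554873.
1 − 2Q = 0.800682, giving −¼ ln(0.800682) = 0.055573.
d = 0.554873 + 0.055573 = 0.610446.

0.610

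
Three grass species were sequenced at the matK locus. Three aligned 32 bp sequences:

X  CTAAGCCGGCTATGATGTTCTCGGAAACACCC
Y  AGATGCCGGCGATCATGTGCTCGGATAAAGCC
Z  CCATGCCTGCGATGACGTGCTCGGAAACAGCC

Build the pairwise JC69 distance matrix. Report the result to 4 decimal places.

d(X,Y) = 0.3525, d(X,Z) = 0.2586, d(Y,Z) = 0.2586

X–Y: 9/32 sites differ → p = 0.28125, d = −0.75 ln(1 − 0.375) = 0.352503 ≈ 0.3525.
X–Z: 7/32 sites differ → p = 0.21875, d = −0.75 ln(1 − 0.291667) = 0.258631 ≈ 0.2586.
Y–Z: 7/32 sites differ → p = 0.21875, d = −0.75 ln(1 − 0.291667) = 0.258631 ≈ 0.2586.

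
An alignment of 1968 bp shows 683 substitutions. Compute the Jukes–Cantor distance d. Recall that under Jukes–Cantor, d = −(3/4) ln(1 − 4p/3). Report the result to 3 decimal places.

p = 683/1968 ≈ 0.347053.
d = −(3/4) ln(1 − 4p/3) = −0.75 ln(1 − 0.462737) = −0.75 ln(0.537263)
  = −0.75 × (-0.621268) = 0.465951 substitutions/site.

0.466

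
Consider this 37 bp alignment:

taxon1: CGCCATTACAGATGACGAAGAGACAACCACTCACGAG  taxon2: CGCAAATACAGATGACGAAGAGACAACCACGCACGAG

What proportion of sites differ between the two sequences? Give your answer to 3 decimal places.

0.081

The sequences differ at 3 of 37 positions (sites 4, 6, 31).
p = 3/37 = 0.081081… ≈ 0.081 (to 3 d.p.).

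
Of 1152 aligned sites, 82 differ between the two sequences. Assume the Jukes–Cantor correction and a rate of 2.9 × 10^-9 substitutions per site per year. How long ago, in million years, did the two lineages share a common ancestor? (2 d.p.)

p = 82/1152 ≈ 0.071181.
d = −(3/4) ln(1 − 4p/3) = −0.75 ln(1 − 0.094908) = −0.75 ln(0.905092)
  = −0.75 × (-0.099719) = 0.074789 substitutions/site.
Under a molecular clock d = 2μt, so t = d/(2μ) = 0.074789 / (2 × 2.9 × 10^-9) = 12.89 million years.

12.89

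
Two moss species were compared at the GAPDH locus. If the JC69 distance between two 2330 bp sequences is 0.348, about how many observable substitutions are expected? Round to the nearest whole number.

649

Invert JC69: p = (3/4)(1 − e^(−4d/3)) = 0.75 × (1 − e^(-0.464)) = 0.75 × (1 − 0.628764) = 0.278427.
Expected differing sites = pL ≈ 0.278427 × 2330 = 648.73491 ≈ 649.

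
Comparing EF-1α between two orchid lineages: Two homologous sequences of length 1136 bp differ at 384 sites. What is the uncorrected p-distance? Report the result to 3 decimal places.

p = 384/1136 = 0.338028… ≈ 0.338 (to 3 d.p.).

0.338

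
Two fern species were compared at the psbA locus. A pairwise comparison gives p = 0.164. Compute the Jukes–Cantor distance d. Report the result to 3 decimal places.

0.185

d = −(3/4) ln(1 − 4p/3) = −0.75 ln(1 − 0.218667) = −0.75 ln(0.781333)
  = −0.75 × (-0.246754) = 0.185066 substitutions/site.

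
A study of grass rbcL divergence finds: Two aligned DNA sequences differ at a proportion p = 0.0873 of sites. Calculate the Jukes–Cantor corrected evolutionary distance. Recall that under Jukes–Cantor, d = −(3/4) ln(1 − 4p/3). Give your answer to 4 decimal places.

d = −(3/4) ln(1 − 4p/3) = −0.75 ln(1 − 0.1164) = −0.75 ln(0.8836)
  = −0.75 × (-0.123751) = 0.092813 substitutions/site.

0.0928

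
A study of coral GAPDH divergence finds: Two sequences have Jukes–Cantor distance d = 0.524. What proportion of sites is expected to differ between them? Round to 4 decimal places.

0.3771

p = (3/4)(1 − e^(−4d/3)) = 0.75 × (1 − e^(-0.698667)) = 0.75 × (1 − 0.497248) = 0.377064.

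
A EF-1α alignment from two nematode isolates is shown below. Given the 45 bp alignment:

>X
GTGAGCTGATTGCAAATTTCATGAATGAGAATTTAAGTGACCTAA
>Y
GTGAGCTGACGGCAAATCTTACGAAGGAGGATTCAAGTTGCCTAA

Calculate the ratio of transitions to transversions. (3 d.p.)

Transitions are A↔G and C↔T; transversions are all other mismatches.
Transitions: 7. Transversions: 3.
R = 7/3 = 2.333333… ≈ 2.333 (to 3 d.p.).

2.333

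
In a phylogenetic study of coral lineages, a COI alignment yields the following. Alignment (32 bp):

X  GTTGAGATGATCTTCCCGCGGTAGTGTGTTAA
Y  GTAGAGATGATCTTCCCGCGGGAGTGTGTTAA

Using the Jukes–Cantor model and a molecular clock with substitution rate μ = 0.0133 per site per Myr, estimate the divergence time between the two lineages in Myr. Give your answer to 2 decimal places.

The sequences differ at 2 of 32 sites (3, 22), so p = 2/32 = 0.0625.
d = −(3/4) ln(1 − 4p/3) = −0.75 ln(1 − 0.083333) = −0.75 ln(0.916667)
  = −0.75 × (-0.087011) = 0.065258 substitutions/site.
Under a molecular clock d = 2μt, so t = d/(2μ) = 0.065258 / (2 × 0.0133) = 2.45 Myr.

2.45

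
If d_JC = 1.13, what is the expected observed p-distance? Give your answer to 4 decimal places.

p = (3/4)(1 − e^(−4d/3)) = 0.75 × (1 − e^(-1.506667)) = 0.75 × (1 − 0.221647) = 0.583765.

0.5838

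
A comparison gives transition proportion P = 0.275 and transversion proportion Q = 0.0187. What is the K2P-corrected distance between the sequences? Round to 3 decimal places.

0.430

Under the Kimura two-parameter model, d = −½ ln(1 − 2P − Q) − ¼ ln(1 − 2Q).
1 − 2P − Q = 0.4313, giving −½ ln(0.4313) = 0.420476.
1 − 2Q = 0.9626, giving −¼ ln(0.9626) = 0.009529.
d = 0.420476 + 0.009529 = 0.430005.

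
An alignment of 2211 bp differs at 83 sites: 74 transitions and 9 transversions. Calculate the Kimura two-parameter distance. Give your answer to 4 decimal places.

0.0389

P = 74/2211 ≈ 0.033469 and Q = 9/2211 ≈ 0.004071.
Under the Kimura two-parameter model, d = −½ ln(1 − 2P − Q) − ¼ ln(1 − 2Q).
1 − 2P − Q = 0.928991, giving −½ ln(0.928991) = 0.036828.
1 − 2Q = 0.991858, giving −¼ ln(0.991858) = 0.002044.
d = 0.036828 + 0.002044 = 0.038872.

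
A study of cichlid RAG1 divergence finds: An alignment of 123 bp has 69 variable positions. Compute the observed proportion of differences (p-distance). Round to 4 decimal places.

p = 69/123 = 0.560975… ≈ 0.5610 (to 4 d.p.).

0.5610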